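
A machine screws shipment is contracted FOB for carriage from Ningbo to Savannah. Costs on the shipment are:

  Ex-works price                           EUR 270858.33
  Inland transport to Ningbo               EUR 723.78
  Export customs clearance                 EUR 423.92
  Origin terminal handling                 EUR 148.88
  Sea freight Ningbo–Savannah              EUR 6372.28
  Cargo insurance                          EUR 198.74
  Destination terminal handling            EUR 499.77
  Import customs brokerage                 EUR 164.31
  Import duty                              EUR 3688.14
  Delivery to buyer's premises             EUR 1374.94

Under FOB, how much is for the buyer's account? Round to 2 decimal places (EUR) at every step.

Buyer's account: EUR 12298.18

FOB: the seller bears costs until goods are on board at the origin port; the buyer bears freight, insurance and all costs thereafter.
Seller's account: goods 270858.33 + inland to port 723.78 + export clearance 423.92 + origin terminal 148.88 = 272154.91
Buyer's account: freight 6372.28 + insurance 198.74 + destination terminal 499.77 + brokerage 164.31 + duty 3688.14 + delivery 1374.94 = 12298.18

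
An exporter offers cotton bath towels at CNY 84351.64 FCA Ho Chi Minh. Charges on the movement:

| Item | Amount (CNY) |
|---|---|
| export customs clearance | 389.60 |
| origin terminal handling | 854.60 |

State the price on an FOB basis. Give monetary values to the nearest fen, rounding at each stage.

Not relevant to the conversion: export clearance — on the seller under both FCA and FOB; already in the FCA price and stays in the FOB price.
From FCA to FOB, the seller additionally bears: origin terminal.
FOB price = 84351.64 + 854.60 = 85206.24

FOB price: CNY 85206.24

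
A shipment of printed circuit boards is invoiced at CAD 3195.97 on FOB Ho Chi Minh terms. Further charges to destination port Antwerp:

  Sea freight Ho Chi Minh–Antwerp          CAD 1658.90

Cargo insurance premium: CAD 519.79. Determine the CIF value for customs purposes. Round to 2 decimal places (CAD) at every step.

CIF = FOB price + freight + insurance
CIF = 3195.97 + 1658.90 + 519.79 = 5374.66

CIF value: CAD 5374.66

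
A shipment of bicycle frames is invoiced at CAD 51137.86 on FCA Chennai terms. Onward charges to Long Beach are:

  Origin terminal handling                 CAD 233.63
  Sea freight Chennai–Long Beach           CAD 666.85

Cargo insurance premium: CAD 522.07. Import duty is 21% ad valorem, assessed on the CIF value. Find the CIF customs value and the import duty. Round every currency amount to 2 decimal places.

CIF = FCA price + pre-shipment costs + freight + insurance
CIF = 51137.86 + 233.63 + 666.85 + 522.07 = 52560.41
Import duty = 52560.41 × 21% = 11037.69

CIF value: CAD 52560.41; import duty: CAD 11037.69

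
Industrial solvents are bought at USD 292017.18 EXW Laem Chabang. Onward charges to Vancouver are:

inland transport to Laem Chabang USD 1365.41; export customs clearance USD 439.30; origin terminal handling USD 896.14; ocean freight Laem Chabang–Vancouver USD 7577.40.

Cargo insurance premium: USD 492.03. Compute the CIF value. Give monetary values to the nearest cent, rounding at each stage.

CIF = EXW price + pre-shipment costs + freight + insurance
CIF = 292017.18 + 1365.41 + 439.30 + 896.14 + 7577.40 + 492.03 = 302787.46

CIF value: USD 302787.46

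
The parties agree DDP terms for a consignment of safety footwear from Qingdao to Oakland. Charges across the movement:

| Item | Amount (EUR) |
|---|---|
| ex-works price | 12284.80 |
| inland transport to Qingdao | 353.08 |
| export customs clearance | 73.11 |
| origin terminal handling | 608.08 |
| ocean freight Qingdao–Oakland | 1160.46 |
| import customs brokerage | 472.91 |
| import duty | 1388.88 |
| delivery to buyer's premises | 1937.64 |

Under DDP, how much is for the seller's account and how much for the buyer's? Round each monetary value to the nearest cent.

Seller: EUR 18278.96; buyer: EUR 0.00

DDP: the seller bears all costs including import duty.
Seller's account: goods 12284.80 + inland to port 353.08 + export clearance 73.11 + origin terminal 608.08 + freight 1160.46 + brokerage 472.91 + duty 1388.88 + delivery 1937.64 = 18278.96
Buyer's account: 0.00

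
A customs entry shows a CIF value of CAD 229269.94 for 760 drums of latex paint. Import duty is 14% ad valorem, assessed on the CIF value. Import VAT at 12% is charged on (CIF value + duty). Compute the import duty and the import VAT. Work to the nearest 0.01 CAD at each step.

Import duty: CAD 32097.79; import VAT: CAD 31364.13

Import duty = 229269.94 × 14% = 32097.79
VAT base = CIF + duty = 229269.94 + 32097.79 = 261367.73
Import VAT = 261367.73 × 12% = 31364.13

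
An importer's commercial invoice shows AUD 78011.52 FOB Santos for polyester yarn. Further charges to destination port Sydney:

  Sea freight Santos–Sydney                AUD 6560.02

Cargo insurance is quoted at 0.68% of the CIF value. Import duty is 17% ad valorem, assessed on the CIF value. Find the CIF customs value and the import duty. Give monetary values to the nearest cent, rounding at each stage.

Let C be the CIF value. C = FOB price + freight + 0.68% × C
C − 0.68% × C = 78011.52 + 6560.02
0.9932 × C = 84571.54
C = 84571.54 / 0.9932 = 85150.56
Insurance premium = 0.68% × 85150.56 = 579.02
Import duty = 85150.56 × 17% = 14475.60

CIF value: AUD 85150.56; import duty: AUD 14475.60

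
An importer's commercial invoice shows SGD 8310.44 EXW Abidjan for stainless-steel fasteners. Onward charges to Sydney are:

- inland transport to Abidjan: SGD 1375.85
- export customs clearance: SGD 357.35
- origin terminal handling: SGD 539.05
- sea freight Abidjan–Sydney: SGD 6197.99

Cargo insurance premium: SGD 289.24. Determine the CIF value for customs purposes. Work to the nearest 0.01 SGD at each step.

CIF value: SGD 17069.92

CIF = EXW price + pre-shipment costs + freight + insurance
CIF = 8310.44 + 1375.85 + 357.35 + 539.05 + 6197.99 + 289.24 = 17069.92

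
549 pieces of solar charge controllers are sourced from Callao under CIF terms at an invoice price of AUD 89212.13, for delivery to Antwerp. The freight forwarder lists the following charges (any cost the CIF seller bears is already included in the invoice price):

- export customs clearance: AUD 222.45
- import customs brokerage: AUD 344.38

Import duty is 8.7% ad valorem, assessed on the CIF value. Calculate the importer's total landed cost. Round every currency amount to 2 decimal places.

CIF: the seller pays costs through ocean freight and marine insurance to the destination port.
Already in the invoice (seller's account under CIF): export clearance — exclude.
The CIF price already equals the CIF value: 89212.13
Import duty = 89212.13 × 8.7% = 7761.46
Buyer bears: brokerage 344.38 + duty 7761.46 = 8105.84
Landed cost = invoice 89212.13 + 8105.84 = 97317.97

Total landed cost: AUD 97317.97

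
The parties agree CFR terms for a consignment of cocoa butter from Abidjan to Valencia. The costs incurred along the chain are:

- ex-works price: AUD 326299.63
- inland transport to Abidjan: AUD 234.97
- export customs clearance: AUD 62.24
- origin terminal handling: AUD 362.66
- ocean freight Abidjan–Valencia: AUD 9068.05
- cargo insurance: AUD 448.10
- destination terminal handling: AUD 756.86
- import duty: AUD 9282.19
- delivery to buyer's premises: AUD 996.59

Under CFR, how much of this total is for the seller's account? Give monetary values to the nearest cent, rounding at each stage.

CFR: the seller pays costs through ocean freight to the destination port, but not insurance.
Seller's account: goods 326299.63 + inland to port 234.97 + export clearance 62.24 + origin terminal 362.66 + freight 9068.05 = 336027.55
Buyer's account: insurance 448.10 + destination terminal 756.86 + duty 9282.19 + delivery 996.59 = 11483.74

Seller's account: AUD 336027.55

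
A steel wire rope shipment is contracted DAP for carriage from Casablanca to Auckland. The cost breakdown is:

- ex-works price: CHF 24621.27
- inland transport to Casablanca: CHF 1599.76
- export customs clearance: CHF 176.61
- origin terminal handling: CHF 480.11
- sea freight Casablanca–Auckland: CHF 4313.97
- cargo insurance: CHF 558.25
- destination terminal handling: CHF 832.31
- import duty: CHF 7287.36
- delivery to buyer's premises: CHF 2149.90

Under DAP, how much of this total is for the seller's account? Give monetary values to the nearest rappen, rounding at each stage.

DAP: the seller bears all costs to the named destination except import duty and clearance.
Seller's account: goods 24621.27 + inland to port 1599.76 + export clearance 176.61 + origin terminal 480.11 + freight 4313.97 + insurance 558.25 + destination terminal 832.31 + delivery 2149.90 = 34732.18
Buyer's account: duty 7287.36 = 7287.36

Seller's account: CHF 34732.18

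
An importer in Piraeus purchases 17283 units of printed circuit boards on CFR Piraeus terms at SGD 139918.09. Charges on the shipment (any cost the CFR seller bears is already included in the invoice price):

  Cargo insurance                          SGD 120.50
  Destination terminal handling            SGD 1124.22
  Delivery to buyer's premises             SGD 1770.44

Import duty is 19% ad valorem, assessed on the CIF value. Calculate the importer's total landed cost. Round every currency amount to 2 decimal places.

CFR: the seller pays costs through ocean freight to the destination port, but not insurance.
CIF value = CFR price + insurance = 139918.09 + 120.50 = 140038.59
Import duty = 140038.59 × 19% = 26607.33
Buyer bears: insurance 120.50 + destination terminal 1124.22 + delivery 1770.44 + duty 26607.33 = 29622.49
Landed cost = invoice 139918.09 + 29622.49 = 169540.58

Total landed cost: SGD 169540.58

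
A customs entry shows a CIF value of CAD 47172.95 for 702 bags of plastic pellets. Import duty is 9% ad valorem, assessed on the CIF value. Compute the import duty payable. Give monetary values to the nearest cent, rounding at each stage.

Import duty = 47172.95 × 9% = 4245.57

Import duty: CAD 4245.57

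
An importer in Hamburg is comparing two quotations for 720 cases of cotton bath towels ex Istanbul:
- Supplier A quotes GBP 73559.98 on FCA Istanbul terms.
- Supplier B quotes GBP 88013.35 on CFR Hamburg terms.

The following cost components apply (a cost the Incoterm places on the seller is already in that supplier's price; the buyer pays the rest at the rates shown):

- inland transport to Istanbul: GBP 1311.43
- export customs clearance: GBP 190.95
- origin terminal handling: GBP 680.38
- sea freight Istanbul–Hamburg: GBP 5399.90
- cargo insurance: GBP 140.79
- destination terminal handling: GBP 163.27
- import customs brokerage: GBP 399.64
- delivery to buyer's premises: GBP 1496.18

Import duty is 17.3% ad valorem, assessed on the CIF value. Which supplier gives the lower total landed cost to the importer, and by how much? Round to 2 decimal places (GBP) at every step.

Supplier A is cheaper by GBP 9821.64

Supplier A (FCA):
CIF value = FCA price + origin terminal + freight + insurance = 73559.98 + 680.38 + 5399.90 + 140.79 = 79781.05
Import duty = 79781.05 × 17.3% = 13802.12
Buyer bears (A): 680.38 + 5399.90 + 140.79 + 163.27 + 399.64 + 1496.18 = 8280.16
Landed cost (A) = invoice 73559.98 + 8280.16 + duty 13802.12 = 95642.26
Supplier B (CFR):
CIF value = CFR price + insurance = 88013.35 + 140.79 = 88154.14
Import duty = 88154.14 × 17.3% = 15250.67
Buyer bears (B): 140.79 + 163.27 + 399.64 + 1496.18 = 2199.88
Landed cost (B) = invoice 88013.35 + 2199.88 + duty 15250.67 = 105463.90
Difference = |95642.26 − 105463.90| = 9821.64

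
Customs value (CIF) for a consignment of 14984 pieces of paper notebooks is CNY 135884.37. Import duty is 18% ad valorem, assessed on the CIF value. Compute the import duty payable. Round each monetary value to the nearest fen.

Import duty: CNY 24459.19

Import duty = 135884.37 × 18% = 24459.19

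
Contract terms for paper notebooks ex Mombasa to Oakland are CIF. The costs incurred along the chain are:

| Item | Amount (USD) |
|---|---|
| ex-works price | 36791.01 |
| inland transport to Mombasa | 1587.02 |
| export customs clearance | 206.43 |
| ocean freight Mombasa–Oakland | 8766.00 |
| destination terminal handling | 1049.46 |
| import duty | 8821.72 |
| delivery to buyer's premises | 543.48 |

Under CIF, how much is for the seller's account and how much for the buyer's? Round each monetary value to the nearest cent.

Seller: USD 47350.46; buyer: USD 10414.66

CIF: the seller pays costs through ocean freight and marine insurance to the destination port.
Seller's account: goods 36791.01 + inland to port 1587.02 + export clearance 206.43 + freight 8766.00 = 47350.46
Buyer's account: destination terminal 1049.46 + duty 8821.72 + delivery 543.48 = 10414.66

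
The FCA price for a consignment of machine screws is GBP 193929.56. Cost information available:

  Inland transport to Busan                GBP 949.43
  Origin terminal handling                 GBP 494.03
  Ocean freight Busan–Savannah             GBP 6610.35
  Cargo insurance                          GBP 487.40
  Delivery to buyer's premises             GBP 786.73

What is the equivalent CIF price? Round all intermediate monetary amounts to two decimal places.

Not relevant to the conversion: inland to port — on the seller under both FCA and CIF; already in the FCA price and stays in the CIF price. delivery — on the buyer under both terms; not part of either seller's price.
From FCA to CIF, the seller additionally bears: origin terminal, freight, insurance.
CIF price = 193929.56 + 494.03 + 6610.35 + 487.40 = 201521.34

CIF price: GBP 201521.34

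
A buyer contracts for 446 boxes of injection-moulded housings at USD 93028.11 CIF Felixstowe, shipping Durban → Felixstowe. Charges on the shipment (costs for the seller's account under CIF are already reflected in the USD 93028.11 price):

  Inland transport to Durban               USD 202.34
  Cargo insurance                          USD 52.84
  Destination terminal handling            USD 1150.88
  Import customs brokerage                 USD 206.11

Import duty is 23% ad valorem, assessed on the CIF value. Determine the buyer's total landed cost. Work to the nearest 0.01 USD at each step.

Total landed cost: USD 115781.57

CIF: the seller pays costs through ocean freight and marine insurance to the destination port.
Already in the invoice (seller's account under CIF): inland to port, insurance — exclude.
The CIF price already equals the CIF value: 93028.11
Import duty = 93028.11 × 23% = 21396.47
Buyer bears: destination terminal 1150.88 + brokerage 206.11 + duty 21396.47 = 22753.46
Landed cost = invoice 93028.11 + 22753.46 = 115781.57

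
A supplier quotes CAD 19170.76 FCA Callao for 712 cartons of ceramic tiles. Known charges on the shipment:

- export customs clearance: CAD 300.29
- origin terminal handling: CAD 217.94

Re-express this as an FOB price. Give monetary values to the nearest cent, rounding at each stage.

Not relevant to the conversion: export clearance — on the seller under both FCA and FOB; already in the FCA price and stays in the FOB price.
From FCA to FOB, the seller additionally bears: origin terminal.
FOB price = 19170.76 + 217.94 = 19388.70

FOB price: CAD 19388.70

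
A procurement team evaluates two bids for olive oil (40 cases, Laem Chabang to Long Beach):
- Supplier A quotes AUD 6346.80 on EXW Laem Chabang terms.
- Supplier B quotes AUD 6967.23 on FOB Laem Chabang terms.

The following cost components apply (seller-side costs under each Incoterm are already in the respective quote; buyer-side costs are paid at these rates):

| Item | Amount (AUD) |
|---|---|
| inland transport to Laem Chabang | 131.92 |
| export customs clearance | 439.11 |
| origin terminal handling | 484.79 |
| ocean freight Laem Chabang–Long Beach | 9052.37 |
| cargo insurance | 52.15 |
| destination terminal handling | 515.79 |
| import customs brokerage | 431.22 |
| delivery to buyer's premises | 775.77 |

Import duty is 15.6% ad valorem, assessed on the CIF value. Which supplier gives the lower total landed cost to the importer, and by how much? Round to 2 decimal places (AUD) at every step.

Supplier B is cheaper by AUD 503.31

Supplier A (EXW):
CIF value = EXW price + inland to port + export clearance + origin terminal + freight + insurance = 6346.80 + 131.92 + 439.11 + 484.79 + 9052.37 + 52.15 = 16507.14
Import duty = 16507.14 × 15.6% = 2575.11
Buyer bears (A): 131.92 + 439.11 + 484.79 + 9052.37 + 52.15 + 515.79 + 431.22 + 775.77 = 11883.12
Landed cost (A) = invoice 6346.80 + 11883.12 + duty 2575.11 = 20805.03
Supplier B (FOB):
CIF value = FOB price + freight + insurance = 6967.23 + 9052.37 + 52.15 = 16071.75
Import duty = 16071.75 × 15.6% = 2507.19
Buyer bears (B): 9052.37 + 52.15 + 515.79 + 431.22 + 775.77 = 10827.30
Landed cost (B) = invoice 6967.23 + 10827.30 + duty 2507.19 = 20301.72
Difference = |20805.03 − 20301.72| = 503.31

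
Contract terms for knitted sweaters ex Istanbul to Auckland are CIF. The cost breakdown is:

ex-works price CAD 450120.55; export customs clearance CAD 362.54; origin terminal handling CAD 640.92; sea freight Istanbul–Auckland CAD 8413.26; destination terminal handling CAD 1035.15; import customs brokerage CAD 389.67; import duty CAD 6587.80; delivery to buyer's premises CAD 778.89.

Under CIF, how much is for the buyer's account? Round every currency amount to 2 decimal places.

Buyer's account: CAD 8791.51

CIF: the seller pays costs through ocean freight and marine insurance to the destination port.
Seller's account: goods 450120.55 + export clearance 362.54 + origin terminal 640.92 + freight 8413.26 = 459537.27
Buyer's account: destination terminal 1035.15 + brokerage 389.67 + duty 6587.80 + delivery 778.89 = 8791.51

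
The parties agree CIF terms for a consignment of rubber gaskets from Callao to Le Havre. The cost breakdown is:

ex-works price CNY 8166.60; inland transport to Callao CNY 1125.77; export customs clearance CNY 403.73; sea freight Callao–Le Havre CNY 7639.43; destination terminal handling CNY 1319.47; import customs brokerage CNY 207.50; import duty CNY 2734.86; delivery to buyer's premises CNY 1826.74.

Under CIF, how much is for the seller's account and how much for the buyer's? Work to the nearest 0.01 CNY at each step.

Seller: CNY 17335.53; buyer: CNY 6088.57

CIF: the seller pays costs through ocean freight and marine insurance to the destination port.
Seller's account: goods 8166.60 + inland to port 1125.77 + export clearance 403.73 + freight 7639.43 = 17335.53
Buyer's account: destination terminal 1319.47 + brokerage 207.50 + duty 2734.86 + delivery 1826.74 = 6088.57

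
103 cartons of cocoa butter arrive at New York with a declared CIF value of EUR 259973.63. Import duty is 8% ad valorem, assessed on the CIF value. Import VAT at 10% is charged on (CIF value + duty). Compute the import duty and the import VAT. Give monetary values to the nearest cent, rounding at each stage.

Import duty = 259973.63 × 8% = 20797.89
VAT base = CIF + duty = 259973.63 + 20797.89 = 280771.52
Import VAT = 280771.52 × 10% = 28077.15

Import duty: EUR 20797.89; import VAT: EUR 28077.15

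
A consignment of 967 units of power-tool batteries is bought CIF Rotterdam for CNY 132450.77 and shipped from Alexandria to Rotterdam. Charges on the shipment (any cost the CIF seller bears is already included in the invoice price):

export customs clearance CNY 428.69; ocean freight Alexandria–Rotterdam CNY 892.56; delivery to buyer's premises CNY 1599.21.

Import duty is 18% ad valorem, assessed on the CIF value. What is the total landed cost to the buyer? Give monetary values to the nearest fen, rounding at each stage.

Total landed cost: CNY 157891.12

CIF: the seller pays costs through ocean freight and marine insurance to the destination port.
Already in the invoice (seller's account under CIF): export clearance, freight — exclude.
The CIF price already equals the CIF value: 132450.77
Import duty = 132450.77 × 18% = 23841.14
Buyer bears: delivery 1599.21 + duty 23841.14 = 25440.35
Landed cost = invoice 132450.77 + 25440.35 = 157891.12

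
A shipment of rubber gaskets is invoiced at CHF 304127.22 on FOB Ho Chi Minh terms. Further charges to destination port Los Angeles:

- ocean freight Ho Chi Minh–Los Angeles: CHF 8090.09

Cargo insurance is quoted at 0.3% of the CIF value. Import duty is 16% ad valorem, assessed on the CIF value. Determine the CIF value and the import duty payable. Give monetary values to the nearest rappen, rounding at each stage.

CIF value: CHF 313156.78; import duty: CHF 50105.08

Let C be the CIF value. C = FOB price + freight + 0.3% × C
C − 0.3% × C = 304127.22 + 8090.09
0.997 × C = 312217.31
C = 312217.31 / 0.997 = 313156.78
Insurance premium = 0.3% × 313156.78 = 939.47
Import duty = 313156.78 × 16% = 50105.08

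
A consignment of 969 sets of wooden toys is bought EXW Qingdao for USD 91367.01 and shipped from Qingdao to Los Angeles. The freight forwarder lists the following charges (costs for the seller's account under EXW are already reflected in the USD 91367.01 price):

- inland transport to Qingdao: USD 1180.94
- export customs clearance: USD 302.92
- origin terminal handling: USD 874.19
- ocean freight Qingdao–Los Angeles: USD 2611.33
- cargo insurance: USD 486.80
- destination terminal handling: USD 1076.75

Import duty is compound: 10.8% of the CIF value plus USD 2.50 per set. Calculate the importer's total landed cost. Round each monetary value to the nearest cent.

Total landed cost: USD 110779.34

EXW: the seller makes goods available at their premises; the buyer bears all onward costs.
CIF value = EXW price + inland to port + export clearance + origin terminal + freight + insurance = 91367.01 + 1180.94 + 302.92 + 874.19 + 2611.33 + 486.80 = 96823.19
Ad valorem component: 96823.19 × 10.8% = 10456.90
Specific component: 969 × 2.50 = 2422.50
Import duty = 10456.90 + 2422.50 = 12879.40
Buyer bears: inland to port 1180.94 + export clearance 302.92 + origin terminal 874.19 + freight 2611.33 + insurance 486.80 + destination terminal 1076.75 + duty 12879.40 = 19412.33
Landed cost = invoice 91367.01 + 19412.33 = 110779.34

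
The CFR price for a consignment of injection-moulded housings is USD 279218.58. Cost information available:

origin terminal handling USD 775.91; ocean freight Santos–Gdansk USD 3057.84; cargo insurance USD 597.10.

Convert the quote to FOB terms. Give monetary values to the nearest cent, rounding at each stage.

FOB price: USD 276160.74

Not relevant to the conversion: origin terminal — on the seller under both CFR and FOB; already in the CFR price and stays in the FOB price. insurance — on the buyer under both terms; not part of either seller's price.
From CFR to FOB, the seller no longer bears: freight.
FOB price = 279218.58 − 3057.84 = 276160.74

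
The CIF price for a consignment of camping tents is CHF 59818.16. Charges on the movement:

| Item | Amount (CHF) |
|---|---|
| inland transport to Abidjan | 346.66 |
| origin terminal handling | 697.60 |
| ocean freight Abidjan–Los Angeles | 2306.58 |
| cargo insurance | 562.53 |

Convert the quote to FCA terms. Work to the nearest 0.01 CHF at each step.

Not relevant to the conversion: inland to port — on the seller under both CIF and FCA; already in the CIF price and stays in the FCA price.
From CIF to FCA, the seller no longer bears: origin terminal, freight, insurance.
FCA price = 59818.16 − 697.60 − 2306.58 − 562.53 = 56251.45

FCA price: CHF 56251.45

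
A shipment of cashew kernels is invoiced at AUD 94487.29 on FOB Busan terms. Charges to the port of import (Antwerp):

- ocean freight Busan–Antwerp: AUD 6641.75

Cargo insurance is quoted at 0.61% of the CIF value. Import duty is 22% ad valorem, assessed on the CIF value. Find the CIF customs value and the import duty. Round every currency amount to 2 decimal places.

CIF value: AUD 101749.71; import duty: AUD 22384.94

Let C be the CIF value. C = FOB price + freight + 0.61% × C
C − 0.61% × C = 94487.29 + 6641.75
0.9939 × C = 101129.04
C = 101129.04 / 0.9939 = 101749.71
Insurance premium = 0.61% × 101749.71 = 620.67
Import duty = 101749.71 × 22% = 22384.94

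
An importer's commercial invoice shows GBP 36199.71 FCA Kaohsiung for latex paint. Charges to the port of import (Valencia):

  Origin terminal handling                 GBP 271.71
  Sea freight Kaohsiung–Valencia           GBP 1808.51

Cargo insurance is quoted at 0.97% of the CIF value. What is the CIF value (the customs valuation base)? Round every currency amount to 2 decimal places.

Let C be the CIF value. C = FCA price + pre-shipment costs + freight + 0.97% × C
C − 0.97% × C = 36199.71 + 271.71 + 1808.51
0.9903 × C = 38279.93
C = 38279.93 / 0.9903 = 38654.88
Insurance premium = 0.97% × 38654.88 = 374.95

CIF value: GBP 38654.88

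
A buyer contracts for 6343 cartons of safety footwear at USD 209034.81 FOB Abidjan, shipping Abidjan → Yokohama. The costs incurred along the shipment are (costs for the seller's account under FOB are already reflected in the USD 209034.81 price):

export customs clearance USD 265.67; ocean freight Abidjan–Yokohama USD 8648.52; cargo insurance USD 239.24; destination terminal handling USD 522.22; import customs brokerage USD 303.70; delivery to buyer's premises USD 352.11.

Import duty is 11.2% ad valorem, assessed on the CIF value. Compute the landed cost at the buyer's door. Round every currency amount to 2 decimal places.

Total landed cost: USD 243507.93

FOB: the seller bears costs until goods are on board at the origin port; the buyer bears freight, insurance and all costs thereafter.
Already in the invoice (seller's account under FOB): export clearance — exclude.
CIF value = FOB price + freight + insurance = 209034.81 + 8648.52 + 239.24 = 217922.57
Import duty = 217922.57 × 11.2% = 24407.33
Buyer bears: freight 8648.52 + insurance 239.24 + destination terminal 522.22 + brokerage 303.70 + delivery 352.11 + duty 24407.33 = 34473.12
Landed cost = invoice 209034.81 + 34473.12 = 243507.93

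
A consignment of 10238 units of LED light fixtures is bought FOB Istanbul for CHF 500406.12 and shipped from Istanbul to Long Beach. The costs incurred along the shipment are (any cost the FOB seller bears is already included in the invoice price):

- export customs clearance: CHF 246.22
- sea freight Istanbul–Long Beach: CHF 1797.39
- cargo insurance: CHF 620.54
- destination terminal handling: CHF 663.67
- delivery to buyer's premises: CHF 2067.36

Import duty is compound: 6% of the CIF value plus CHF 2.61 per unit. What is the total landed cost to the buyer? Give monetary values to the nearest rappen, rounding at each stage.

Total landed cost: CHF 562445.70

FOB: the seller bears costs until goods are on board at the origin port; the buyer bears freight, insurance and all costs thereafter.
Already in the invoice (seller's account under FOB): export clearance — exclude.
CIF value = FOB price + freight + insurance = 500406.12 + 1797.39 + 620.54 = 502824.05
Ad valorem component: 502824.05 × 6% = 30169.44
Specific component: 10238 × 2.61 = 26721.18
Import duty = 30169.44 + 26721.18 = 56890.62
Buyer bears: freight 1797.39 + insurance 620.54 + destination terminal 663.67 + delivery 2067.36 + duty 56890.62 = 62039.58
Landed cost = invoice 500406.12 + 62039.58 = 562445.70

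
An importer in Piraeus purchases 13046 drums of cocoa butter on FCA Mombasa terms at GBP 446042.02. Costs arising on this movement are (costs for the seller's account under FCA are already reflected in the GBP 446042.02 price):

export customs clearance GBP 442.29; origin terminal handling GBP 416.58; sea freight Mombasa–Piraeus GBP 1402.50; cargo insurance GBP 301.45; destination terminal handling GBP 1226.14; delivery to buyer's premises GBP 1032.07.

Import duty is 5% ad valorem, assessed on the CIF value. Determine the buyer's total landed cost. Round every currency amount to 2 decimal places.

FCA: the seller delivers export-cleared goods to the carrier; the buyer bears costs from that point.
Already in the invoice (seller's account under FCA): export clearance — exclude.
CIF value = FCA price + origin terminal + freight + insurance = 446042.02 + 416.58 + 1402.50 + 301.45 = 448162.55
Import duty = 448162.55 × 5% = 22408.13
Buyer bears: origin terminal 416.58 + freight 1402.50 + insurance 301.45 + destination terminal 1226.14 + delivery 1032.07 + duty 22408.13 = 26786.87
Landed cost = invoice 446042.02 + 26786.87 = 472828.89

Total landed cost: GBP 472828.89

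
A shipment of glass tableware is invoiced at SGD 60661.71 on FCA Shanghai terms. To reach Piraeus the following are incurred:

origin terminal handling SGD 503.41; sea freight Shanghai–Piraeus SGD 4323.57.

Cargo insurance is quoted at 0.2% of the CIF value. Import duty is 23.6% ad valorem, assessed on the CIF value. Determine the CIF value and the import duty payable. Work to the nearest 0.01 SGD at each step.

CIF value: SGD 65619.93; import duty: SGD 15486.30

Let C be the CIF value. C = FCA price + pre-shipment costs + freight + 0.2% × C
C − 0.2% × C = 60661.71 + 503.41 + 4323.57
0.998 × C = 65488.69
C = 65488.69 / 0.998 = 65619.93
Insurance premium = 0.2% × 65619.93 = 131.24
Import duty = 65619.93 × 23.6% = 15486.30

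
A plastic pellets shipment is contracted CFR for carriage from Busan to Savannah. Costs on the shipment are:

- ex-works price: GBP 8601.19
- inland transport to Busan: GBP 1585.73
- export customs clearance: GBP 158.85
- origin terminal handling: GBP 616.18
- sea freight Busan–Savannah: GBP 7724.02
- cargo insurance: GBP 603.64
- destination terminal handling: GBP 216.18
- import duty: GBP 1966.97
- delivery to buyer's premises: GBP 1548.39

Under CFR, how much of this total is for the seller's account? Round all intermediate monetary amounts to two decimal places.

CFR: the seller pays costs through ocean freight to the destination port, but not insurance.
Seller's account: goods 8601.19 + inland to port 1585.73 + export clearance 158.85 + origin terminal 616.18 + freight 7724.02 = 18685.97
Buyer's account: insurance 603.64 + destination terminal 216.18 + duty 1966.97 + delivery 1548.39 = 4335.18

Seller's account: GBP 18685.97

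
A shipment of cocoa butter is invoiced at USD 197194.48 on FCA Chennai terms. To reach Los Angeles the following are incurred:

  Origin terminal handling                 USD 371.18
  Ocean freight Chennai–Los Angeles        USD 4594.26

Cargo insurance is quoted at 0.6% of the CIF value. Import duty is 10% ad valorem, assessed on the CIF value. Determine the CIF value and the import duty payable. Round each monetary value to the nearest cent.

CIF value: USD 203380.20; import duty: USD 20338.02

Let C be the CIF value. C = FCA price + pre-shipment costs + freight + 0.6% × C
C − 0.6% × C = 197194.48 + 371.18 + 4594.26
0.994 × C = 202159.92
C = 202159.92 / 0.994 = 203380.20
Insurance premium = 0.6% × 203380.20 = 1220.28
Import duty = 203380.20 × 10% = 20338.02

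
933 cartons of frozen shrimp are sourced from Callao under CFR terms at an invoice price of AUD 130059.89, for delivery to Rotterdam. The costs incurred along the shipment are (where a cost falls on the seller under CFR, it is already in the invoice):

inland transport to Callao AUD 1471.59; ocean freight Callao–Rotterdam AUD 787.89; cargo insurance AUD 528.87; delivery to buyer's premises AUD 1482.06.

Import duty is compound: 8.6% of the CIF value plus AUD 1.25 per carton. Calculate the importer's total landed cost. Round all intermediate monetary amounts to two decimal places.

CFR: the seller pays costs through ocean freight to the destination port, but not insurance.
Already in the invoice (seller's account under CFR): inland to port, freight — exclude.
CIF value = CFR price + insurance = 130059.89 + 528.87 = 130588.76
Ad valorem component: 130588.76 × 8.6% = 11230.63
Specific component: 933 × 1.25 = 1166.25
Import duty = 11230.63 + 1166.25 = 12396.88
Buyer bears: insurance 528.87 + delivery 1482.06 + duty 12396.88 = 14407.81
Landed cost = invoice 130059.89 + 14407.81 = 144467.70

Total landed cost: AUD 144467.70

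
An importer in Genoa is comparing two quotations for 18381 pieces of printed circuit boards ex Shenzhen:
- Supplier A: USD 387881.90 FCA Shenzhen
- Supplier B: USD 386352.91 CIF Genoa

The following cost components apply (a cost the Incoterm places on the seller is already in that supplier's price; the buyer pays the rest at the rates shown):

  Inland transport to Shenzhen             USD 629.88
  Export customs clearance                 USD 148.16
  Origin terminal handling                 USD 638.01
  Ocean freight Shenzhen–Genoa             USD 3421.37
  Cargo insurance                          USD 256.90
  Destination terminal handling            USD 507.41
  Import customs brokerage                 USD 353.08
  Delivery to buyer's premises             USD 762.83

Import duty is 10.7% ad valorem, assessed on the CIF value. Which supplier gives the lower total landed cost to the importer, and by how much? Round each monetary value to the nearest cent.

Supplier A (FCA):
CIF value = FCA price + origin terminal + freight + insurance = 387881.90 + 638.01 + 3421.37 + 256.90 = 392198.18
Import duty = 392198.18 × 10.7% = 41965.21
Buyer bears (A): 638.01 + 3421.37 + 256.90 + 507.41 + 353.08 + 762.83 = 5939.60
Landed cost (A) = invoice 387881.90 + 5939.60 + duty 41965.21 = 435786.71
Supplier B (CIF):
The CIF price already equals the CIF value: 386352.91
Import duty = 386352.91 × 10.7% = 41339.76
Buyer bears (B): 507.41 + 353.08 + 762.83 = 1623.32
Landed cost (B) = invoice 386352.91 + 1623.32 + duty 41339.76 = 429315.99
Difference = |435786.71 − 429315.99| = 6470.72

Supplier B is cheaper by USD 6470.72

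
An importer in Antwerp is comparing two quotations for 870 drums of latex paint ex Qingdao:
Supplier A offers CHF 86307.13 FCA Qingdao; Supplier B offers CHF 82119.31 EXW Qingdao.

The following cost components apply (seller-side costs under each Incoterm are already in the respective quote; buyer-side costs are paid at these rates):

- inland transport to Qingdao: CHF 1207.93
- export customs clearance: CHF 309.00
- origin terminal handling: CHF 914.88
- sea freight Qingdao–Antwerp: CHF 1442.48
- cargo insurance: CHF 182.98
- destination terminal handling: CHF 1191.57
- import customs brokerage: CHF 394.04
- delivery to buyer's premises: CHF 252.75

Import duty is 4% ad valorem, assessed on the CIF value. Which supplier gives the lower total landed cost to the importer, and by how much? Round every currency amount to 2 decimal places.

Supplier B is cheaper by CHF 2777.73

Supplier A (FCA):
CIF value = FCA price + origin terminal + freight + insurance = 86307.13 + 914.88 + 1442.48 + 182.98 = 88847.47
Import duty = 88847.47 × 4% = 3553.90
Buyer bears (A): 914.88 + 1442.48 + 182.98 + 1191.57 + 394.04 + 252.75 = 4378.70
Landed cost (A) = invoice 86307.13 + 4378.70 + duty 3553.90 = 94239.73
Supplier B (EXW):
CIF value = EXW price + inland to port + export clearance + origin terminal + freight + insurance = 82119.31 + 1207.93 + 309.00 + 914.88 + 1442.48 + 182.98 = 86176.58
Import duty = 86176.58 × 4% = 3447.06
Buyer bears (B): 1207.93 + 309.00 + 914.88 + 1442.48 + 182.98 + 1191.57 + 394.04 + 252.75 = 5895.63
Landed cost (B) = invoice 82119.31 + 5895.63 + duty 3447.06 = 91462.00
Difference = |94239.73 − 91462.00| = 2777.73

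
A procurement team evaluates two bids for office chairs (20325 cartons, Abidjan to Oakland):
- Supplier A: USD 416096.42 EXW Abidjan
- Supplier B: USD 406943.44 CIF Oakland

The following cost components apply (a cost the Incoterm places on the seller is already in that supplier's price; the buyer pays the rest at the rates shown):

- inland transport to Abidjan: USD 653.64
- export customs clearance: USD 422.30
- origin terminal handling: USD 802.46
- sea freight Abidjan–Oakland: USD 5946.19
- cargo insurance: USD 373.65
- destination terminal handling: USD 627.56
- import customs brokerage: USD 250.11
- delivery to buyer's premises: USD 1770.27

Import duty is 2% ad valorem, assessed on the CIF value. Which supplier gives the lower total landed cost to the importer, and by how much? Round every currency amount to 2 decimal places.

Supplier B is cheaper by USD 17698.24

Supplier A (EXW):
CIF value = EXW price + inland to port + export clearance + origin terminal + freight + insurance = 416096.42 + 653.64 + 422.30 + 802.46 + 5946.19 + 373.65 = 424294.66
Import duty = 424294.66 × 2% = 8485.89
Buyer bears (A): 653.64 + 422.30 + 802.46 + 5946.19 + 373.65 + 627.56 + 250.11 + 1770.27 = 10846.18
Landed cost (A) = invoice 416096.42 + 10846.18 + duty 8485.89 = 435428.49
Supplier B (CIF):
The CIF price already equals the CIF value: 406943.44
Import duty = 406943.44 × 2% = 8138.87
Buyer bears (B): 627.56 + 250.11 + 1770.27 = 2647.94
Landed cost (B) = invoice 406943.44 + 2647.94 + duty 8138.87 = 417730.25
Difference = |435428.49 − 417730.25| = 17698.24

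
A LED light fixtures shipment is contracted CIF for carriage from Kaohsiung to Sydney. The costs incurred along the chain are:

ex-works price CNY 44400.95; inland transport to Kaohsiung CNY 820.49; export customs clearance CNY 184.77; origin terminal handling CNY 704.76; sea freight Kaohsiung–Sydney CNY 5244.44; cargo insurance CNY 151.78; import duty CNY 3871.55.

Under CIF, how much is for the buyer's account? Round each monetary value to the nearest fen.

Buyer's account: CNY 3871.55

CIF: the seller pays costs through ocean freight and marine insurance to the destination port.
Seller's account: goods 44400.95 + inland to port 820.49 + export clearance 184.77 + origin terminal 704.76 + freight 5244.44 + insurance 151.78 = 51507.19
Buyer's account: duty 3871.55 = 3871.55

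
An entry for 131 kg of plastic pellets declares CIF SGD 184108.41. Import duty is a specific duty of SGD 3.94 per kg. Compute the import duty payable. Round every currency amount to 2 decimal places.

Import duty = 131 × 3.94 = 516.14

Import duty: SGD 516.14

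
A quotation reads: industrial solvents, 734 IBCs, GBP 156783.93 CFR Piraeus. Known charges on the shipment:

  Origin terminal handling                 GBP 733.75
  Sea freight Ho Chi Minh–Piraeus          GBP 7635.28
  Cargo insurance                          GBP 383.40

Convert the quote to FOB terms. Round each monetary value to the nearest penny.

FOB price: GBP 149148.65

Not relevant to the conversion: origin terminal — on the seller under both CFR and FOB; already in the CFR price and stays in the FOB price. insurance — on the buyer under both terms; not part of either seller's price.
From CFR to FOB, the seller no longer bears: freight.
FOB price = 156783.93 − 7635.28 = 149148.65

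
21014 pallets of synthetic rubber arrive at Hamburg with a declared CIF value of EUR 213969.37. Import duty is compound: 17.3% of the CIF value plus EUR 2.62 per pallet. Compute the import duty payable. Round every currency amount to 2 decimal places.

Import duty: EUR 92073.38

Ad valorem component: 213969.37 × 17.3% = 37016.70
Specific component: 21014 × 2.62 = 55056.68
Import duty = 37016.70 + 55056.68 = 92073.38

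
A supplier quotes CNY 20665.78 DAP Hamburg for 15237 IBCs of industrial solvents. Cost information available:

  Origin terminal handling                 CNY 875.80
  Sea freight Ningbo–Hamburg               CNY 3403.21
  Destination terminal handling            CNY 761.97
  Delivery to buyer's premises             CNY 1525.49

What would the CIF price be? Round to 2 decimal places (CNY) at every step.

Not relevant to the conversion: origin terminal, freight — on the seller under both DAP and CIF; already in the DAP price and stays in the CIF price.
From DAP to CIF, the seller no longer bears: destination terminal, delivery.
CIF price = 20665.78 − 761.97 − 1525.49 = 18378.32

CIF price: CNY 18378.32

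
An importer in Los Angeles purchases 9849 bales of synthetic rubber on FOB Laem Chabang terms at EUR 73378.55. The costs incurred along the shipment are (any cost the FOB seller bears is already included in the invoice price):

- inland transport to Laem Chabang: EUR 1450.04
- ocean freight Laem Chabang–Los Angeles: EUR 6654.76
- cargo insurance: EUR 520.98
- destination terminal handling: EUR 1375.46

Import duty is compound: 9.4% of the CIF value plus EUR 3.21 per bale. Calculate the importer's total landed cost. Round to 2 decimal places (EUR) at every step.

Total landed cost: EUR 121117.14

FOB: the seller bears costs until goods are on board at the origin port; the buyer bears freight, insurance and all costs thereafter.
Already in the invoice (seller's account under FOB): inland to port — exclude.
CIF value = FOB price + freight + insurance = 73378.55 + 6654.76 + 520.98 = 80554.29
Ad valorem component: 80554.29 × 9.4% = 7572.10
Specific component: 9849 × 3.21 = 31615.29
Import duty = 7572.10 + 31615.29 = 39187.39
Buyer bears: freight 6654.76 + insurance 520.98 + destination terminal 1375.46 + duty 39187.39 = 47738.59
Landed cost = invoice 73378.55 + 47738.59 = 121117.14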